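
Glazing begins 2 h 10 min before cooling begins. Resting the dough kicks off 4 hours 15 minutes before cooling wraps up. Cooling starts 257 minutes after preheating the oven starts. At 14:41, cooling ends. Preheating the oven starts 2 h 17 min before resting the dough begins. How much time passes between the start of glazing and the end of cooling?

Resting the dough starts at 14:41 − 255 min = 10:26.
Preheating the oven starts at 10:26 − 137 min = 08:09.
Cooling starts at 08:09 + 257 min = 12:26.
Glazing starts at 12:26 − 130 min = 10:16.
From 10:16 to 14:41 is 265 minutes.

265 minutes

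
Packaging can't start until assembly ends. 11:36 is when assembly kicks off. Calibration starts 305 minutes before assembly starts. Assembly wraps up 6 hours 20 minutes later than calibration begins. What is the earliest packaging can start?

12:51

Calibration starts at 11:36 − 305 min = 06:31.
Assembly ends at 06:31 + 380 min = 12:51.
Packaging is bounded by assembly, so the earliest it can start is 12:51.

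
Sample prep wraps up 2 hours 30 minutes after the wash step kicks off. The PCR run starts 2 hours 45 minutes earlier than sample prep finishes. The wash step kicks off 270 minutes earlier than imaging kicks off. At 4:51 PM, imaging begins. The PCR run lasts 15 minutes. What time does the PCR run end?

The wash step starts at 4:51 PM − 270 min = 12:21 PM.
Sample prep ends at 12:21 PM + 150 min = 2:51 PM.
The PCR run starts at 2:51 PM − 165 min = 12:06 PM.
The PCR run ends at 12:06 PM + 15 min = 12:21 PM.

12:21 PM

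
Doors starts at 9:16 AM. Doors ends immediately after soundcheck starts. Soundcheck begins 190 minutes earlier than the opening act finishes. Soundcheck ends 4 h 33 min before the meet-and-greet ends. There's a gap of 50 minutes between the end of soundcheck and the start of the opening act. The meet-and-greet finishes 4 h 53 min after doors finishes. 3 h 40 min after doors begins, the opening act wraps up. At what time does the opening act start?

10:56 AM

The opening act ends at 9:16 AM + 220 min = 12:56 PM.
Soundcheck starts at 12:56 PM − 190 min = 9:46 AM.
So doors ends at 9:46 AM.
The meet-and-greet ends at 9:46 AM + 293 min = 2:39 PM.
Soundcheck ends at 2:39 PM − 273 min = 10:06 AM.
The opening act starts at 10:06 AM + 50 min = 10:56 AM.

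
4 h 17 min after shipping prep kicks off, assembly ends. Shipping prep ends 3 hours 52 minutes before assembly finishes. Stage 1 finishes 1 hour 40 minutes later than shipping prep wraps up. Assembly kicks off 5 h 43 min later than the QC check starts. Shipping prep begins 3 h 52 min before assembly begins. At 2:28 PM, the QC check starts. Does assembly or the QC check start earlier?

the QC check

Assembly starts at 2:28 PM + 343 min = 8:11 PM.
Assembly starts at 8:11 PM and the QC check starts at 2:28 PM, so the QC check is first.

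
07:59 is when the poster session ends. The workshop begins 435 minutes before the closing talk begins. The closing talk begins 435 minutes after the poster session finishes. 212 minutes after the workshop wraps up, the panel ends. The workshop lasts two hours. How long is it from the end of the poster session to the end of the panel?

5 h 32 min

The closing talk starts at 07:59 + 435 min = 15:14.
The workshop starts at 15:14 − 435 min = 07:59.
The workshop ends at 07:59 + 120 min = 09:59.
The panel ends at 09:59 + 212 min = 13:31.
From 07:59 to 13:31 is 5 h 32 min.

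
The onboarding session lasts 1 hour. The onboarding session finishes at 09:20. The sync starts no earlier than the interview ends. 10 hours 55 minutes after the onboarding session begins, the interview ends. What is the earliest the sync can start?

19:15

The onboarding session starts at 09:20 − 60 min = 08:20.
The interview ends at 08:20 + 655 min = 19:15.
The sync is bounded by the interview, so the earliest it can start is 19:15.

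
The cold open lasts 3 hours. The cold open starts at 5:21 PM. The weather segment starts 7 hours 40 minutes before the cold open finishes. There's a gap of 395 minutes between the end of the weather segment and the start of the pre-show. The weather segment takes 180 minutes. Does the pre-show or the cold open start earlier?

The cold open ends at 5:21 PM + 180 min = 8:21 PM.
The weather segment starts at 8:21 PM − 460 min = 12:41 PM.
The weather segment ends at 12:41 PM + 180 min = 3:41 PM.
The pre-show starts at 3:41 PM + 395 min = 10:16 PM.
The pre-show starts at 10:16 PM and the cold open starts at 5:21 PM, so the cold open is first.

the cold open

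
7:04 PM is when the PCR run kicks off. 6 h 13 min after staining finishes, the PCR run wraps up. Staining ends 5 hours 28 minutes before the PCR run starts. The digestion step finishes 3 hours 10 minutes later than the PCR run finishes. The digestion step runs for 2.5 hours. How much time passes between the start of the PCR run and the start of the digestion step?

Staining ends at 7:04 PM − 328 min = 1:36 PM.
The PCR run ends at 1:36 PM + 373 min = 7:49 PM.
The digestion step ends at 7:49 PM + 190 min = 10:59 PM.
The digestion step starts at 10:59 PM − 150 min = 8:29 PM.
From 7:04 PM to 8:29 PM is 85 minutes.

85 minutes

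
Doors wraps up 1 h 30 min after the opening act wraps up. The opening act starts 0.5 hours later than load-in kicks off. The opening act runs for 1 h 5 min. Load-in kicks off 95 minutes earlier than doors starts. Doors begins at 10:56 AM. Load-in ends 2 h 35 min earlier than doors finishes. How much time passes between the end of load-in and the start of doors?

65 minutes

Load-in starts at 10:56 AM − 95 min = 9:21 AM.
The opening act starts at 9:21 AM + 30 min = 9:51 AM.
The opening act ends at 9:51 AM + 65 min = 10:56 AM.
Doors ends at 10:56 AM + 90 min = 12:26 PM.
Load-in ends at 12:26 PM − 155 min = 9:51 AM.
From 9:51 AM to 10:56 AM is 65 minutes.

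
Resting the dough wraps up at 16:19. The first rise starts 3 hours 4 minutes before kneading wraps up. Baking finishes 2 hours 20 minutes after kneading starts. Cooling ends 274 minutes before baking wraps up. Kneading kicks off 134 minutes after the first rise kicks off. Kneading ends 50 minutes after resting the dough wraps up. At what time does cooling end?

Kneading ends at 16:19 + 50 min = 17:09.
The first rise starts at 17:09 − 184 min = 14:05.
Kneading starts at 14:05 + 134 min = 16:19.
Baking ends at 16:19 + 140 min = 18:39.
Cooling ends at 18:39 − 274 min = 14:05.

14:05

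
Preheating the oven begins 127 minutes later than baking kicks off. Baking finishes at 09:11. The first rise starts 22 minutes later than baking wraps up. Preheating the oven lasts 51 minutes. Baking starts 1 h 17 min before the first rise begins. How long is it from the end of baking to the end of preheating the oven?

The first rise starts at 09:11 + 22 min = 09:33.
Baking starts at 09:33 − 77 min = 08:16.
Preheating the oven starts at 08:16 + 127 min = 10:23.
Preheating the oven ends at 10:23 + 51 min = 11:14.
From 09:11 to 11:14 is 2 hours 3 minutes.

2 hours 3 minutes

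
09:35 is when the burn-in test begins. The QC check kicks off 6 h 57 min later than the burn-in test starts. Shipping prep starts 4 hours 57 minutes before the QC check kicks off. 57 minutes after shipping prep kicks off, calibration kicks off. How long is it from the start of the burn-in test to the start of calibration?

2 hours 57 minutes

The QC check starts at 09:35 + 417 min = 16:32.
Shipping prep starts at 16:32 − 297 min = 11:35.
Calibration starts at 11:35 + 57 min = 12:32.
From 09:35 to 12:32 is 2 hours 57 minutes.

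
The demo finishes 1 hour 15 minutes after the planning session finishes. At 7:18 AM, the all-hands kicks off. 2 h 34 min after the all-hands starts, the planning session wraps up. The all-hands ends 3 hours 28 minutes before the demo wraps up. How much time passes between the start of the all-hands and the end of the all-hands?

21 minutes

The planning session ends at 7:18 AM + 154 min = 9:52 AM.
The demo ends at 9:52 AM + 75 min = 11:07 AM.
The all-hands ends at 11:07 AM − 208 min = 7:39 AM.
From 7:18 AM to 7:39 AM is 21 minutes.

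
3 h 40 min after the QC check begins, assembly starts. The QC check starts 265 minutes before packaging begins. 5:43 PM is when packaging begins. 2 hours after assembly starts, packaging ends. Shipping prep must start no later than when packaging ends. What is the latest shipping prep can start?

The QC check starts at 5:43 PM − 265 min = 1:18 PM.
Assembly starts at 1:18 PM + 220 min = 4:58 PM.
Packaging ends at 4:58 PM + 120 min = 6:58 PM.
Shipping prep is bounded by packaging, so the latest it can start is 6:58 PM.

6:58 PM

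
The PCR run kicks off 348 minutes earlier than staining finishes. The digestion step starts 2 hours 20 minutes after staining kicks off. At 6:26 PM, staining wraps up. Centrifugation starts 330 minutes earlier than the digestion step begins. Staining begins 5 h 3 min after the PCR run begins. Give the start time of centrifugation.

The PCR run starts at 6:26 PM − 348 min = 12:38 PM.
Staining starts at 12:38 PM + 303 min = 5:41 PM.
The digestion step starts at 5:41 PM + 140 min = 8:01 PM.
Centrifugation starts at 8:01 PM − 330 min = 2:31 PM.

2:31 PM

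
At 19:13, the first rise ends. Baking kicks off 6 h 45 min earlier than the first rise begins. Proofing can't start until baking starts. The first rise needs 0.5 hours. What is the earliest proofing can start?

11:58

The first rise starts at 19:13 − 30 min = 18:43.
Baking starts at 18:43 − 405 min = 11:58.
Proofing is bounded by baking, so the earliest it can start is 11:58.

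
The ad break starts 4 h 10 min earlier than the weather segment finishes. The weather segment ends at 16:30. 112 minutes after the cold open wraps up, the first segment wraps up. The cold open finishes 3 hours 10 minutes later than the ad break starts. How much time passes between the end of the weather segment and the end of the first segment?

The ad break starts at 16:30 − 250 min = 12:20.
The cold open ends at 12:20 + 190 min = 15:30.
The first segment ends at 15:30 + 112 min = 17:22.
From 16:30 to 17:22 is 52 minutes.

52 minutes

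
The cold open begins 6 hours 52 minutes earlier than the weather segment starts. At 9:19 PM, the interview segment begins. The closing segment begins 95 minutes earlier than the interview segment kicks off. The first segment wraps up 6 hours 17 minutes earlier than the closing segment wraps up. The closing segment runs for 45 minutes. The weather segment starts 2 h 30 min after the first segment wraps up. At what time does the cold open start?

The closing segment starts at 9:19 PM − 95 min = 7:44 PM.
The closing segment ends at 7:44 PM + 45 min = 8:29 PM.
The first segment ends at 8:29 PM − 377 min = 2:12 PM.
The weather segment starts at 2:12 PM + 150 min = 4:42 PM.
The cold open starts at 4:42 PM − 412 min = 9:50 AM.

9:50 AM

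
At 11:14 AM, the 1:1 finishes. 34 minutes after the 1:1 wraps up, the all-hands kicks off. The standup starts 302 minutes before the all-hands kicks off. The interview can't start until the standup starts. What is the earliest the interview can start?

The all-hands starts at 11:14 AM + 34 min = 11:48 AM.
The standup starts at 11:48 AM − 302 min = 6:46 AM.
The interview is bounded by the standup, so the earliest it can start is 6:46 AM.

6:46 AM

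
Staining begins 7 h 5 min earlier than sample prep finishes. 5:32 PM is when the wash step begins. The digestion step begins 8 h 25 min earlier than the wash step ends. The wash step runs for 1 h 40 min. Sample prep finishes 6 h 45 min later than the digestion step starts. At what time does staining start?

The wash step ends at 5:32 PM + 100 min = 7:12 PM.
The digestion step starts at 7:12 PM − 505 min = 10:47 AM.
Sample prep ends at 10:47 AM + 405 min = 5:32 PM.
Staining starts at 5:32 PM − 425 min = 10:27 AM.

10:27 AM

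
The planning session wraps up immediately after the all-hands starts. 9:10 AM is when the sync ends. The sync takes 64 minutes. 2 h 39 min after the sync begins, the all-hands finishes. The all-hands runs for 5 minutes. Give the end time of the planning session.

The sync starts at 9:10 AM − 64 min = 8:06 AM.
The all-hands ends at 8:06 AM + 159 min = 10:45 AM.
The all-hands starts at 10:45 AM − 5 min = 10:40 AM.
So the planning session ends at 10:40 AM.

10:40 AM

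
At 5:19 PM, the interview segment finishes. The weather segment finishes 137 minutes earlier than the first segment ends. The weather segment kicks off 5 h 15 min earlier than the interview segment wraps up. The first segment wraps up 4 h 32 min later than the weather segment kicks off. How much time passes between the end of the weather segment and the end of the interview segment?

The weather segment starts at 5:19 PM − 315 min = 12:04 PM.
The first segment ends at 12:04 PM + 272 min = 4:36 PM.
The weather segment ends at 4:36 PM − 137 min = 2:19 PM.
From 2:19 PM to 5:19 PM is 180 minutes.

180 minutes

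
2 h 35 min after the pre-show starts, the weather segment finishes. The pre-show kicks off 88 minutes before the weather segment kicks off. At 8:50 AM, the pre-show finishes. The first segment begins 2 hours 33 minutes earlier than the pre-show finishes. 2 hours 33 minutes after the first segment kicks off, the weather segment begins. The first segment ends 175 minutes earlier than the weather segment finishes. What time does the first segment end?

7:02 AM

The first segment starts at 8:50 AM − 153 min = 6:17 AM.
The weather segment starts at 6:17 AM + 153 min = 8:50 AM.
The pre-show starts at 8:50 AM − 88 min = 7:22 AM.
The weather segment ends at 7:22 AM + 155 min = 9:57 AM.
The first segment ends at 9:57 AM − 175 min = 7:02 AM.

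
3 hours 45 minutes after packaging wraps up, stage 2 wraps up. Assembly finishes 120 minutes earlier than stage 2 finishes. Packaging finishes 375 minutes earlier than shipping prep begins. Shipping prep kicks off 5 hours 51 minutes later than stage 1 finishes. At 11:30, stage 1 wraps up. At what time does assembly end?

12:51

Shipping prep starts at 11:30 + 351 min = 17:21.
Packaging ends at 17:21 − 375 min = 11:06.
Stage 2 ends at 11:06 + 225 min = 14:51.
Assembly ends at 14:51 − 120 min = 12:51.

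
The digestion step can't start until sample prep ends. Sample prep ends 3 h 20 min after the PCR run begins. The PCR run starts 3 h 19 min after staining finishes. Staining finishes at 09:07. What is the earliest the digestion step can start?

15:46

The PCR run starts at 09:07 + 199 min = 12:26.
Sample prep ends at 12:26 + 200 min = 15:46.
The digestion step is bounded by sample prep, so the earliest it can start is 15:46.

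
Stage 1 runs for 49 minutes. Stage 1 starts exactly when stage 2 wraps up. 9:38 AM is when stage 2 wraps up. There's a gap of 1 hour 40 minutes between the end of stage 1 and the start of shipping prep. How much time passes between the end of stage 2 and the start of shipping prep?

149 minutes

Stage 1 starts at 9:38 AM.
Stage 1 ends at 9:38 AM + 49 min = 10:27 AM.
Shipping prep starts at 10:27 AM + 100 min = 12:07 PM.
From 9:38 AM to 12:07 PM is 149 minutes.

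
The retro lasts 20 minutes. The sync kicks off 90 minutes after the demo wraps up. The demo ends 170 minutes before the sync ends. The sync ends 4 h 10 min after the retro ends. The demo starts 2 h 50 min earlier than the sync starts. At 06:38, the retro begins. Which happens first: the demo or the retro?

the retro

The retro ends at 06:38 + 20 min = 06:58.
The sync ends at 06:58 + 250 min = 11:08.
The demo ends at 11:08 − 170 min = 08:18.
The sync starts at 08:18 + 90 min = 09:48.
The demo starts at 09:48 − 170 min = 06:58.
The demo starts at 06:58 and the retro starts at 06:38, so the retro is first.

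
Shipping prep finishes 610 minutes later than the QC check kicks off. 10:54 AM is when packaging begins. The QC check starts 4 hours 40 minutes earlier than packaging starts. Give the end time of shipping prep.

The QC check starts at 10:54 AM − 280 min = 6:14 AM.
Shipping prep ends at 6:14 AM + 610 min = 4:24 PM.

4:24 PM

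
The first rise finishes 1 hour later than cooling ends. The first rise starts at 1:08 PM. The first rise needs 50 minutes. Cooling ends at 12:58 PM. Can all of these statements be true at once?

The first rise ends at 12:58 PM + 60 min = 1:58 PM.
The first rise starts at 1:58 PM − 50 min = 1:08 PM.
That matches the stated 1:08 PM, so the schedule is consistent.

Yes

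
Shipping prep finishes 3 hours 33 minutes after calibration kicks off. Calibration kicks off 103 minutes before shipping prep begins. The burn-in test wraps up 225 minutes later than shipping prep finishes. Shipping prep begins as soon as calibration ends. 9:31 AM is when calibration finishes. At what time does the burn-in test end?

3:06 PM

Shipping prep starts at 9:31 AM.
Calibration starts at 9:31 AM − 103 min = 7:48 AM.
Shipping prep ends at 7:48 AM + 213 min = 11:21 AM.
The burn-in test ends at 11:21 AM + 225 min = 3:06 PM.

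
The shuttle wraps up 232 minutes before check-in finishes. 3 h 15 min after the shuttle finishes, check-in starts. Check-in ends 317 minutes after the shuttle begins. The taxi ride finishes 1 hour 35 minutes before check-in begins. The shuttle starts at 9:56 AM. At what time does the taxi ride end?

Check-in ends at 9:56 AM + 317 min = 3:13 PM.
The shuttle ends at 3:13 PM − 232 min = 11:21 AM.
Check-in starts at 11:21 AM + 195 min = 2:36 PM.
The taxi ride ends at 2:36 PM − 95 min = 1:01 PM.

1:01 PM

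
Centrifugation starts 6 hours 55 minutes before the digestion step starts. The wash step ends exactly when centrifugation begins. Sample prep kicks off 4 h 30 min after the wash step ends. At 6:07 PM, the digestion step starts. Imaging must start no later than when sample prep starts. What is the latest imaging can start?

Centrifugation starts at 6:07 PM − 415 min = 11:12 AM.
So the wash step ends at 11:12 AM.
Sample prep starts at 11:12 AM + 270 min = 3:42 PM.
Imaging is bounded by sample prep, so the latest it can start is 3:42 PM.

3:42 PM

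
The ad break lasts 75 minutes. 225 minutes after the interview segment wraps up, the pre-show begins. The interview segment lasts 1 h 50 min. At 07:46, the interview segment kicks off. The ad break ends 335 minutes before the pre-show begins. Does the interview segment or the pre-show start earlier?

the interview segment

The interview segment ends at 07:46 + 110 min = 09:36.
The pre-show starts at 09:36 + 225 min = 13:21.
The interview segment starts at 07:46 and the pre-show starts at 13:21, so the interview segment is first.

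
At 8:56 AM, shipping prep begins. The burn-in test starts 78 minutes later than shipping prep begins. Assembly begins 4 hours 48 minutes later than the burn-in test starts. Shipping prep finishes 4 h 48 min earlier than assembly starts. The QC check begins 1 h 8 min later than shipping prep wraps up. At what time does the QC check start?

11:22 AM

The burn-in test starts at 8:56 AM + 78 min = 10:14 AM.
Assembly starts at 10:14 AM + 288 min = 3:02 PM.
Shipping prep ends at 3:02 PM − 288 min = 10:14 AM.
The QC check starts at 10:14 AM + 68 min = 11:22 AM.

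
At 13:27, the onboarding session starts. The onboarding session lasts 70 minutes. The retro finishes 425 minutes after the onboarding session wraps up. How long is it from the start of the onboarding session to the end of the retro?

8 hours 15 minutes

The onboarding session ends at 13:27 + 70 min = 14:37.
The retro ends at 14:37 + 425 min = 21:42.
From 13:27 to 21:42 is 8 hours 15 minutes.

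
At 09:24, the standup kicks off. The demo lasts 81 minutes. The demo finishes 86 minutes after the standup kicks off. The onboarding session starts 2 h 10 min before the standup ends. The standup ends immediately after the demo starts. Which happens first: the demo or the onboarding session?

The demo ends at 09:24 + 86 min = 10:50.
The demo starts at 10:50 − 81 min = 09:29.
So the standup ends at 09:29.
The onboarding session starts at 09:29 − 130 min = 07:19.
The demo starts at 09:29 and the onboarding session starts at 07:19, so the onboarding session is first.

the onboarding session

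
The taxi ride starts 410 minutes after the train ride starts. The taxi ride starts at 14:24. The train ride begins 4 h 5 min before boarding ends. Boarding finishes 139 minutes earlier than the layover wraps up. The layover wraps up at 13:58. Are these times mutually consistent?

Boarding ends at 13:58 − 139 min = 11:39.
The train ride starts at 11:39 − 245 min = 07:34.
The taxi ride starts at 07:34 + 410 min = 14:24.
That matches the stated 14:24, so the schedule is consistent.

Yes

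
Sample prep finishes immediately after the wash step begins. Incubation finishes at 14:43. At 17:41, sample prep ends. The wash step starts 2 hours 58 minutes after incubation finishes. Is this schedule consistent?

Yes

The wash step starts at 14:43 + 178 min = 17:41.
So sample prep ends at 17:41.
That matches the stated 17:41, so the schedule is consistent.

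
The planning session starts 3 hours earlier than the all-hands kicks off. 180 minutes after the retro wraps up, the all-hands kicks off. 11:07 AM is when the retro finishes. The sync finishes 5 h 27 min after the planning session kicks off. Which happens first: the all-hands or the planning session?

the planning session

The all-hands starts at 11:07 AM + 180 min = 2:07 PM.
The planning session starts at 2:07 PM − 180 min = 11:07 AM.
The all-hands starts at 2:07 PM and the planning session starts at 11:07 AM, so the planning session is first.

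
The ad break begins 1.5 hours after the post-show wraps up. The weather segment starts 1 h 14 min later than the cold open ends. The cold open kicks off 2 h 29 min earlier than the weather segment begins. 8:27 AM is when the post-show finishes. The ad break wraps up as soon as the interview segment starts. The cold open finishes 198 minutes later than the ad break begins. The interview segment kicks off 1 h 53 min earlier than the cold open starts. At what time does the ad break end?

10:07 AM

The ad break starts at 8:27 AM + 90 min = 9:57 AM.
The cold open ends at 9:57 AM + 198 min = 1:15 PM.
The weather segment starts at 1:15 PM + 74 min = 2:29 PM.
The cold open starts at 2:29 PM − 149 min = 12:00 PM.
The interview segment starts at 12:00 PM − 113 min = 10:07 AM.
So the ad break ends at 10:07 AM.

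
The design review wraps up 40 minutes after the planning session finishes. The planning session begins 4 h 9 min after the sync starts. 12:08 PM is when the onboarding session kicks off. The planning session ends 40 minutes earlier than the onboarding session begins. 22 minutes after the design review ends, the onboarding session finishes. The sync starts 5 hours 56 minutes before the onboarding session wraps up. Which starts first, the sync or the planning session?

the sync

The planning session ends at 12:08 PM − 40 min = 11:28 AM.
The design review ends at 11:28 AM + 40 min = 12:08 PM.
The onboarding session ends at 12:08 PM + 22 min = 12:30 PM.
The sync starts at 12:30 PM − 356 min = 6:34 AM.
The planning session starts at 6:34 AM + 249 min = 10:43 AM.
The sync starts at 6:34 AM and the planning session starts at 10:43 AM, so the sync is first.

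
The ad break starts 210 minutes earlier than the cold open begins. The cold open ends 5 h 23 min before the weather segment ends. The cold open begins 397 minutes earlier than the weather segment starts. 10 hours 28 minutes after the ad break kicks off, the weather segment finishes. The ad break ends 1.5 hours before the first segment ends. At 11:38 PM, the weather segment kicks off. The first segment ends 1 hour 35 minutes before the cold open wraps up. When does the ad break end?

The cold open starts at 11:38 PM − 397 min = 5:01 PM.
The ad break starts at 5:01 PM − 210 min = 1:31 PM.
The weather segment ends at 1:31 PM + 628 min = 11:59 PM.
The cold open ends at 11:59 PM − 323 min = 6:36 PM.
The first segment ends at 6:36 PM − 95 min = 5:01 PM.
The ad break ends at 5:01 PM − 90 min = 3:31 PM.

3:31 PM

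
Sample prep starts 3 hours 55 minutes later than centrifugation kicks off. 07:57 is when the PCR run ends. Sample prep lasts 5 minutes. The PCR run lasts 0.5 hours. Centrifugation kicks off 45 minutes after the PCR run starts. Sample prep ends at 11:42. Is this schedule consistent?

No

The PCR run starts at 07:57 − 30 min = 07:27.
Centrifugation starts at 07:27 + 45 min = 08:12.
Sample prep starts at 08:12 + 235 min = 12:07.
Sample prep ends at 12:07 + 5 min = 12:12.
But sample prep is also said to end at 11:42 — a 30-minute conflict.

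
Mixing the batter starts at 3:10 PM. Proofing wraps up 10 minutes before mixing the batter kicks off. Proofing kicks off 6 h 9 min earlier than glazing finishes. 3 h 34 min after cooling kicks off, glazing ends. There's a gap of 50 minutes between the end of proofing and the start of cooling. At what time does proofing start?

Proofing ends at 3:10 PM − 10 min = 3:00 PM.
Cooling starts at 3:00 PM + 50 min = 3:50 PM.
Glazing ends at 3:50 PM + 214 min = 7:24 PM.
Proofing starts at 7:24 PM − 369 min = 1:15 PM.

1:15 PM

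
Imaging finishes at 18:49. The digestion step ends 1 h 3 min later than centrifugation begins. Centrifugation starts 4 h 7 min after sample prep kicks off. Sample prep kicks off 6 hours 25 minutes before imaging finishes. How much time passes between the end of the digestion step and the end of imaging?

Sample prep starts at 18:49 − 385 min = 12:24.
Centrifugation starts at 12:24 + 247 min = 16:31.
The digestion step ends at 16:31 + 63 min = 17:34.
From 17:34 to 18:49 is 75 minutes.

75 minutes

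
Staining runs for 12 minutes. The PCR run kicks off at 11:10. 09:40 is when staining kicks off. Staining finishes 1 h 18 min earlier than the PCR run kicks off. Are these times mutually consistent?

Staining ends at 11:10 − 78 min = 09:52.
Staining starts at 09:52 − 12 min = 09:40.
That matches the stated 09:40, so the schedule is consistent.

Yes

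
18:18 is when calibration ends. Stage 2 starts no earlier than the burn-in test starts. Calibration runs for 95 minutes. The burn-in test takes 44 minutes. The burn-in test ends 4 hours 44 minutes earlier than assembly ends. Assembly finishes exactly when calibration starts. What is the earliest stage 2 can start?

11:15

Calibration starts at 18:18 − 95 min = 16:43.
So assembly ends at 16:43.
The burn-in test ends at 16:43 − 284 min = 11:59.
The burn-in test starts at 11:59 − 44 min = 11:15.
Stage 2 is bounded by the burn-in test, so the earliest it can start is 11:15.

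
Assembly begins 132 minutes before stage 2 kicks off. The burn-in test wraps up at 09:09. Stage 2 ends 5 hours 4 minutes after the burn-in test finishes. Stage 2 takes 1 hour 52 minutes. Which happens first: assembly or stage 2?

Stage 2 ends at 09:09 + 304 min = 14:13.
Stage 2 starts at 14:13 − 112 min = 12:21.
Assembly starts at 12:21 − 132 min = 10:09.
Assembly starts at 10:09 and stage 2 starts at 12:21, so assembly is first.

assembly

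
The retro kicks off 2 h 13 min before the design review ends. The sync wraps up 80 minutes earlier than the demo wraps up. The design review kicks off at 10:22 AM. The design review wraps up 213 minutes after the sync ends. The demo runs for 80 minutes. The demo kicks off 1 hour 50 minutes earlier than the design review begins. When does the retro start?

9:52 AM

The demo starts at 10:22 AM − 110 min = 8:32 AM.
The demo ends at 8:32 AM + 80 min = 9:52 AM.
The sync ends at 9:52 AM − 80 min = 8:32 AM.
The design review ends at 8:32 AM + 213 min = 12:05 PM.
The retro starts at 12:05 PM − 133 min = 9:52 AM.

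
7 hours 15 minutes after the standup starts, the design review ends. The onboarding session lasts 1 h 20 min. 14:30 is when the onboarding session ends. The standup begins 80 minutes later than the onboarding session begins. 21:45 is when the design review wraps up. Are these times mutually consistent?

Yes

The onboarding session starts at 14:30 − 80 min = 13:10.
The standup starts at 13:10 + 80 min = 14:30.
The design review ends at 14:30 + 435 min = 21:45.
That matches the stated 21:45, so the schedule is consistent.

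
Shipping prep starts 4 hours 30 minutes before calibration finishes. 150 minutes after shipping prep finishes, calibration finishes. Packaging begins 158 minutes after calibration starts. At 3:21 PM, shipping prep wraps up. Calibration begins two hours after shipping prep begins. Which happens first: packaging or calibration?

Calibration ends at 3:21 PM + 150 min = 5:51 PM.
Shipping prep starts at 5:51 PM − 270 min = 1:21 PM.
Calibration starts at 1:21 PM + 120 min = 3:21 PM.
Packaging starts at 3:21 PM + 158 min = 5:59 PM.
Packaging starts at 5:59 PM and calibration starts at 3:21 PM, so calibration is first.

calibration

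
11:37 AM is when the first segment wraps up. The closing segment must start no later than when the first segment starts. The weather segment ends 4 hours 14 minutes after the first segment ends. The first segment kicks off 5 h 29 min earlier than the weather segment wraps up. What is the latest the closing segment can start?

The weather segment ends at 11:37 AM + 254 min = 3:51 PM.
The first segment starts at 3:51 PM − 329 min = 10:22 AM.
The closing segment is bounded by the first segment, so the latest it can start is 10:22 AM.

10:22 AM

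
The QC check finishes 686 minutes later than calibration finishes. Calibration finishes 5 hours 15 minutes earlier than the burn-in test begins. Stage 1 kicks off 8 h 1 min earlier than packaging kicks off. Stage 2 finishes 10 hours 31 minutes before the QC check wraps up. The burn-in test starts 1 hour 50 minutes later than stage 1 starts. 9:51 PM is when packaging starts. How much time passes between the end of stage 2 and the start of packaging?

Stage 1 starts at 9:51 PM − 481 min = 1:50 PM.
The burn-in test starts at 1:50 PM + 110 min = 3:40 PM.
Calibration ends at 3:40 PM − 315 min = 10:25 AM.
The QC check ends at 10:25 AM + 686 min = 9:51 PM.
Stage 2 ends at 9:51 PM − 631 min = 11:20 AM.
From 11:20 AM to 9:51 PM is 10 h 31 min.

10 h 31 min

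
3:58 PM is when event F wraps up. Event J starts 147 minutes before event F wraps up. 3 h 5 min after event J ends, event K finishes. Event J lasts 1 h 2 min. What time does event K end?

Event J starts at 3:58 PM − 147 min = 1:31 PM.
Event J ends at 1:31 PM + 62 min = 2:33 PM.
Event K ends at 2:33 PM + 185 min = 5:38 PM.

5:38 PM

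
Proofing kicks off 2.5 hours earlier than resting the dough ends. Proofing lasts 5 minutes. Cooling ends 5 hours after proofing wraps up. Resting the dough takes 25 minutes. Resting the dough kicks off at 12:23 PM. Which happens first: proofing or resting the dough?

proofing

Resting the dough ends at 12:23 PM + 25 min = 12:48 PM.
Proofing starts at 12:48 PM − 150 min = 10:18 AM.
Proofing starts at 10:18 AM and resting the dough starts at 12:23 PM, so proofing is first.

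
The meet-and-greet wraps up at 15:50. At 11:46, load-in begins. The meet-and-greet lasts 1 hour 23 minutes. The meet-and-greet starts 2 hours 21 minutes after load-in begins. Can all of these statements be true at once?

The meet-and-greet starts at 11:46 + 141 min = 14:07.
The meet-and-greet ends at 14:07 + 83 min = 15:30.
But the meet-and-greet is also said to end at 15:50 — a 20-minute conflict.

No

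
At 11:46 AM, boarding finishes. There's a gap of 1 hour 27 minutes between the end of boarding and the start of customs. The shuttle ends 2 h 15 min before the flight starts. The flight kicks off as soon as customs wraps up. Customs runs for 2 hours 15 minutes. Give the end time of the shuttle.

Customs starts at 11:46 AM + 87 min = 1:13 PM.
Customs ends at 1:13 PM + 135 min = 3:28 PM.
So the flight starts at 3:28 PM.
The shuttle ends at 3:28 PM − 135 min = 1:13 PM.

1:13 PM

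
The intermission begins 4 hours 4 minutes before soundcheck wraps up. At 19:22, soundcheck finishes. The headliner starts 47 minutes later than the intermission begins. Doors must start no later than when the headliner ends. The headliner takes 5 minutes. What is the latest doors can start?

The intermission starts at 19:22 − 244 min = 15:18.
The headliner starts at 15:18 + 47 min = 16:05.
The headliner ends at 16:05 + 5 min = 16:10.
Doors is bounded by the headliner, so the latest it can start is 16:10.

16:10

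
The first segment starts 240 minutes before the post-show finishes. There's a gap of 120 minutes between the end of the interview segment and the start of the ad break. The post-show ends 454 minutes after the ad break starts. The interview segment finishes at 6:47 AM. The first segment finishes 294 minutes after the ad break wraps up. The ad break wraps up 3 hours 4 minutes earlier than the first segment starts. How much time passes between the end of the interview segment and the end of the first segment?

The ad break starts at 6:47 AM + 120 min = 8:47 AM.
The post-show ends at 8:47 AM + 454 min = 4:21 PM.
The first segment starts at 4:21 PM − 240 min = 12:21 PM.
The ad break ends at 12:21 PM − 184 min = 9:17 AM.
The first segment ends at 9:17 AM + 294 min = 2:11 PM.
From 6:47 AM to 2:11 PM is 444 minutes.

444 minutes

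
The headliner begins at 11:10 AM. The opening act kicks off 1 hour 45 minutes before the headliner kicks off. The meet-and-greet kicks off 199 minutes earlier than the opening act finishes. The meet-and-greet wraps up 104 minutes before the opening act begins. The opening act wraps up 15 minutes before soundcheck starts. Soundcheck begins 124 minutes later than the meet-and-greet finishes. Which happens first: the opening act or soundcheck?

The opening act starts at 11:10 AM − 105 min = 9:25 AM.
The meet-and-greet ends at 9:25 AM − 104 min = 7:41 AM.
Soundcheck starts at 7:41 AM + 124 min = 9:45 AM.
The opening act starts at 9:25 AM and soundcheck starts at 9:45 AM, so the opening act is first.

the opening act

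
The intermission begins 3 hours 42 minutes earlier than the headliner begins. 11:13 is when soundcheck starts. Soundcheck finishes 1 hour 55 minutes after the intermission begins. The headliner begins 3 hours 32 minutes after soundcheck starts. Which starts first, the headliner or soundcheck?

soundcheck

The headliner starts at 11:13 + 212 min = 14:45.
The headliner starts at 14:45 and soundcheck starts at 11:13, so soundcheck is first.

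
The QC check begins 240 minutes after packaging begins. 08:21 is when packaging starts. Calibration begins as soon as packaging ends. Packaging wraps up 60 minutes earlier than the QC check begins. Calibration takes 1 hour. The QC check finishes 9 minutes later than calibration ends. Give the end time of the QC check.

The QC check starts at 08:21 + 240 min = 12:21.
Packaging ends at 12:21 − 60 min = 11:21.
So calibration starts at 11:21.
Calibration ends at 11:21 + 60 min = 12:21.
The QC check ends at 12:21 + 9 min = 12:30.

12:30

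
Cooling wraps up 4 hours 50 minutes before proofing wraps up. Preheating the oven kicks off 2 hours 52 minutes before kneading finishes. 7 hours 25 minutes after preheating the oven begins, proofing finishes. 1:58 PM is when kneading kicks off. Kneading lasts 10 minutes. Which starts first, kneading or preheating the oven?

preheating the oven

Kneading ends at 1:58 PM + 10 min = 2:08 PM.
Preheating the oven starts at 2:08 PM − 172 min = 11:16 AM.
Kneading starts at 1:58 PM and preheating the oven starts at 11:16 AM, so preheating the oven is first.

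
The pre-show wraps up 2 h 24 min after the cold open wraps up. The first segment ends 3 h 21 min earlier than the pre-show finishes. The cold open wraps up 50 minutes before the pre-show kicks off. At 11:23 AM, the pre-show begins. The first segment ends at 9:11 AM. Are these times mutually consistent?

No

The cold open ends at 11:23 AM − 50 min = 10:33 AM.
The pre-show ends at 10:33 AM + 144 min = 12:57 PM.
The first segment ends at 12:57 PM − 201 min = 9:36 AM.
But the first segment is also said to end at 9:11 AM — a 25-minute conflict.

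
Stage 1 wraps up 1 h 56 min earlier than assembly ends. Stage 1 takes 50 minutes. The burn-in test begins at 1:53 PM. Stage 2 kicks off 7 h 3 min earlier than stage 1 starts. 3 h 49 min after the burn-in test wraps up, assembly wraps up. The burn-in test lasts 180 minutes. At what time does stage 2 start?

The burn-in test ends at 1:53 PM + 180 min = 4:53 PM.
Assembly ends at 4:53 PM + 229 min = 8:42 PM.
Stage 1 ends at 8:42 PM − 116 min = 6:46 PM.
Stage 1 starts at 6:46 PM − 50 min = 5:56 PM.
Stage 2 starts at 5:56 PM − 423 min = 10:53 AM.

10:53 AM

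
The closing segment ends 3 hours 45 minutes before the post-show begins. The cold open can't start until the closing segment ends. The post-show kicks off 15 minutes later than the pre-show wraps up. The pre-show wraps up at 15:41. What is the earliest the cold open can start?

The post-show starts at 15:41 + 15 min = 15:56.
The closing segment ends at 15:56 − 225 min = 12:11.
The cold open is bounded by the closing segment, so the earliest it can start is 12:11.

12:11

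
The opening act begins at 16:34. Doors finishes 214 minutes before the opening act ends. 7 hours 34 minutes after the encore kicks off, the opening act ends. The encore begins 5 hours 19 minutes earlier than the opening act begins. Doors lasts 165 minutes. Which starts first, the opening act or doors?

doors

The encore starts at 16:34 − 319 min = 11:15.
The opening act ends at 11:15 + 454 min = 18:49.
Doors ends at 18:49 − 214 min = 15:15.
Doors starts at 15:15 − 165 min = 12:30.
The opening act starts at 16:34 and doors starts at 12:30, so doors is first.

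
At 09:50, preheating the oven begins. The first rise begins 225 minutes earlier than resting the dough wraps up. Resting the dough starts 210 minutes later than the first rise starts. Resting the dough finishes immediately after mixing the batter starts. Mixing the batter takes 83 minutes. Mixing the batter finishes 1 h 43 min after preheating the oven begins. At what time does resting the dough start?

09:55

Mixing the batter ends at 09:50 + 103 min = 11:33.
Mixing the batter starts at 11:33 − 83 min = 10:10.
So resting the dough ends at 10:10.
The first rise starts at 10:10 − 225 min = 06:25.
Resting the dough starts at 06:25 + 210 min = 09:55.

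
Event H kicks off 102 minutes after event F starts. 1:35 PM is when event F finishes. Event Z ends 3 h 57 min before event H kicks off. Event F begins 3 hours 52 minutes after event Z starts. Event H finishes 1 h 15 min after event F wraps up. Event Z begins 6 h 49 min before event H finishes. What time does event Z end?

Event H ends at 1:35 PM + 75 min = 2:50 PM.
Event Z starts at 2:50 PM − 409 min = 8:01 AM.
Event F starts at 8:01 AM + 232 min = 11:53 AM.
Event H starts at 11:53 AM + 102 min = 1:35 PM.
Event Z ends at 1:35 PM − 237 min = 9:38 AM.

9:38 AM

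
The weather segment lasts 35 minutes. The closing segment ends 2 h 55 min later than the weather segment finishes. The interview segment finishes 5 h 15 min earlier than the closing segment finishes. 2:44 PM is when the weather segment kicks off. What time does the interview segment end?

The weather segment ends at 2:44 PM + 35 min = 3:19 PM.
The closing segment ends at 3:19 PM + 175 min = 6:14 PM.
The interview segment ends at 6:14 PM − 315 min = 12:59 PM.

12:59 PM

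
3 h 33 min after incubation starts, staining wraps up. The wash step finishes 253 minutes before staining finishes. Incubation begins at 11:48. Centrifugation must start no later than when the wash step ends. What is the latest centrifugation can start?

Staining ends at 11:48 + 213 min = 15:21.
The wash step ends at 15:21 − 253 min = 11:08.
Centrifugation is bounded by the wash step, so the latest it can start is 11:08.

11:08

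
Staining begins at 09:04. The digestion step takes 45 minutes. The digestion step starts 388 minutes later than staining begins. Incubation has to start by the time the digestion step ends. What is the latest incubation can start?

The digestion step starts at 09:04 + 388 min = 15:32.
The digestion step ends at 15:32 + 45 min = 16:17.
Incubation is bounded by the digestion step, so the latest it can start is 16:17.

16:17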